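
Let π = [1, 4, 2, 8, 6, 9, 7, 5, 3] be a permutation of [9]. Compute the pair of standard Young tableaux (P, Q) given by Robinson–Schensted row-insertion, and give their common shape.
P = [1, 2, 3, 7] / [4, 5, 9] / [6] / [8];  Q = [1, 2, 4, 6] / [3, 5, 7] / [8] / [9];  common shape = (4, 3, 1, 1)

Row-insert the values π_1, π_2, … into P one at a time, bumping the leftmost entry strictly greater than the inserted value down to the next row. The recording tableau Q records, in position (i, j), the step at which that cell was added to P.
  Insert 1 (step 1): P = [1];  Q = [1]
  Insert 4 (step 2): P = [1, 4];  Q = [1, 2]
  Insert 2 (step 3): P = [1, 2] / [4];  Q = [1, 2] / [3]
  Insert 8 (step 4): P = [1, 2, 8] / [4];  Q = [1, 2, 4] / [3]
  Insert 6 (step 5): P = [1, 2, 6] / [4, 8];  Q = [1, 2, 4] / [3, 5]
  Insert 9 (step 6): P = [1, 2, 6, 9] / [4, 8];  Q = [1, 2, 4, 6] / [3, 5]
  Insert 7 (step 7): P = [1, 2, 6, 7] / [4, 8, 9];  Q = [1, 2, 4, 6] / [3, 5, 7]
  Insert 5 (step 8): P = [1, 2, 5, 7] / [4, 6, 9] / [8];  Q = [1, 2, 4, 6] / [3, 5, 7] / [8]
  Insert 3 (step 9): P = [1, 2, 3, 7] / [4, 5, 9] / [6] / [8];  Q = [1, 2, 4, 6] / [3, 5, 7] / [8] / [9]
Final shape: (4, 3, 1, 1).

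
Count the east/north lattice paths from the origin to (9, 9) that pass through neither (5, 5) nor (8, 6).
Number of paths = 23000

Inclusion–exclusion. Total paths: C(18, 9) = 48620. Through P₁: C(10, 5)·C(8, 4) = 17640. Through P₂: C(14, 8)·C(4, 1) = 12012. Since P₁ is strictly southwest of P₂, a monotone path through both must visit P₁ then P₂; paths through both = C(10, 5)·C(4, 3)·C(4, 1) = 4032. Avoid both = 48620 − 17640 − 12012 + 4032 = 23000.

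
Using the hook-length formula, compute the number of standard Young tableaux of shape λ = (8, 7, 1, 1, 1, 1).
# SYT of shape (8, 7, 1, 1, 1, 1) = 2441880

Hook-length formula: f^λ = n! / Π hook(c), product over all cells c of the Young diagram. For λ = (8, 7, 1, 1, 1, 1), n = 19 boxes. Hook lengths by row (left-to-right, top-to-bottom): [13, 8, 7, 6, 5, 4, 3, 1]; [11, 6, 5, 4, 3, 2, 1]; [4]; [3]; [2]; [1]. Product of hooks = 49816166400. So f^λ = 19! / 49816166400 = 121645100408832000 / 49816166400 = 2441880.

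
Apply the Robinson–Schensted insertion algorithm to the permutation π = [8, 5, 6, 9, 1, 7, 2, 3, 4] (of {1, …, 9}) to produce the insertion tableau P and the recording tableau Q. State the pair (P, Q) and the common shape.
P = [1, 2, 3, 4] / [5, 6, 7] / [8, 9];  Q = [1, 3, 4, 9] / [2, 6, 8] / [5, 7];  common shape = (4, 3, 2)

Row-insert the values π_1, π_2, … into P one at a time, bumping the leftmost entry strictly greater than the inserted value down to the next row. The recording tableau Q records, in position (i, j), the step at which that cell was added to P.
  Insert 8 (step 1): P = [8];  Q = [1]
  Insert 5 (step 2): P = [5] / [8];  Q = [1] / [2]
  Insert 6 (step 3): P = [5, 6] / [8];  Q = [1, 3] / [2]
  Insert 9 (step 4): P = [5, 6, 9] / [8];  Q = [1, 3, 4] / [2]
  Insert 1 (step 5): P = [1, 6, 9] / [5] / [8];  Q = [1, 3, 4] / [2] / [5]
  Insert 7 (step 6): P = [1, 6, 7] / [5, 9] / [8];  Q = [1, 3, 4] / [2, 6] / [5]
  Insert 2 (step 7): P = [1, 2, 7] / [5, 6] / [8, 9];  Q = [1, 3, 4] / [2, 6] / [5, 7]
  Insert 3 (step 8): P = [1, 2, 3] / [5, 6, 7] / [8, 9];  Q = [1, 3, 4] / [2, 6, 8] / [5, 7]
  Insert 4 (step 9): P = [1, 2, 3, 4] / [5, 6, 7] / [8, 9];  Q = [1, 3, 4, 9] / [2, 6, 8] / [5, 7]
Final shape: (4, 3, 2).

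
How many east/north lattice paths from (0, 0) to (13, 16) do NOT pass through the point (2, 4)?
Number of paths = 47582745

Total paths from (0, 0) to (13, 16): C(29, 13) = 67863915. Paths through (2, 4): (paths (0, 0) → (2, 4)) × (paths (2, 4) → (13, 16)) = C(6, 2) · C(23, 11) = 15 · 1352078 = 20281170. Avoidance count = 67863915 − 20281170 = 47582745.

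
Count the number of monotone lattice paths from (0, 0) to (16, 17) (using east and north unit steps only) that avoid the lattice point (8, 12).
Number of paths = 1004679720

Total paths from (0, 0) to (16, 17): C(33, 16) = 1166803110. Paths through (8, 12): (paths (0, 0) → (8, 12)) × (paths (8, 12) → (16, 17)) = C(20, 8) · C(13, 8) = 125970 · 1287 = 162123390. Avoidance count = 1166803110 − 162123390 = 1004679720.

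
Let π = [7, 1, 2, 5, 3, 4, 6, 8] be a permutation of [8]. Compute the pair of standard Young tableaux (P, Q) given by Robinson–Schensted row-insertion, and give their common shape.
P = [1, 2, 3, 4, 6, 8] / [5] / [7];  Q = [1, 3, 4, 6, 7, 8] / [2] / [5];  common shape = (6, 1, 1)

Row-insert the values π_1, π_2, … into P one at a time, bumping the leftmost entry strictly greater than the inserted value down to the next row. The recording tableau Q records, in position (i, j), the step at which that cell was added to P.
  Insert 7 (step 1): P = [7];  Q = [1]
  Insert 1 (step 2): P = [1] / [7];  Q = [1] / [2]
  Insert 2 (step 3): P = [1, 2] / [7];  Q = [1, 3] / [2]
  Insert 5 (step 4): P = [1, 2, 5] / [7];  Q = [1, 3, 4] / [2]
  Insert 3 (step 5): P = [1, 2, 3] / [5] / [7];  Q = [1, 3, 4] / [2] / [5]
  Insert 4 (step 6): P = [1, 2, 3, 4] / [5] / [7];  Q = [1, 3, 4, 6] / [2] / [5]
  Insert 6 (step 7): P = [1, 2, 3, 4, 6] / [5] / [7];  Q = [1, 3, 4, 6, 7] / [2] / [5]
  Insert 8 (step 8): P = [1, 2, 3, 4, 6, 8] / [5] / [7];  Q = [1, 3, 4, 6, 7, 8] / [2] / [5]
Final shape: (6, 1, 1).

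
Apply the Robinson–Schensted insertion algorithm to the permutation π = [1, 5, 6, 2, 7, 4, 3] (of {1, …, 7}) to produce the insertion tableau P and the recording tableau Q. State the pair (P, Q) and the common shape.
P = [1, 2, 3, 7] / [4, 6] / [5];  Q = [1, 2, 3, 5] / [4, 6] / [7];  common shape = (4, 2, 1)

Row-insert the values π_1, π_2, … into P one at a time, bumping the leftmost entry strictly greater than the inserted value down to the next row. The recording tableau Q records, in position (i, j), the step at which that cell was added to P.
  Insert 1 (step 1): P = [1];  Q = [1]
  Insert 5 (step 2): P = [1, 5];  Q = [1, 2]
  Insert 6 (step 3): P = [1, 5, 6];  Q = [1, 2, 3]
  Insert 2 (step 4): P = [1, 2, 6] / [5];  Q = [1, 2, 3] / [4]
  Insert 7 (step 5): P = [1, 2, 6, 7] / [5];  Q = [1, 2, 3, 5] / [4]
  Insert 4 (step 6): P = [1, 2, 4, 7] / [5, 6];  Q = [1, 2, 3, 5] / [4, 6]
  Insert 3 (step 7): P = [1, 2, 3, 7] / [4, 6] / [5];  Q = [1, 2, 3, 5] / [4, 6] / [7]
Final shape: (4, 2, 1).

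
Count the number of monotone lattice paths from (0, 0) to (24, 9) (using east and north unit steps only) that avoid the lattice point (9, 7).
Number of paths = 37011260

Total paths from (0, 0) to (24, 9): C(33, 24) = 38567100. Paths through (9, 7): (paths (0, 0) → (9, 7)) × (paths (9, 7) → (24, 9)) = C(16, 9) · C(17, 15) = 11440 · 136 = 1555840. Avoidance count = 38567100 − 1555840 = 37011260.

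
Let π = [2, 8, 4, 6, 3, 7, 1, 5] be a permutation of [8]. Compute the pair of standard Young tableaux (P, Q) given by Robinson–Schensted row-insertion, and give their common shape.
P = [1, 3, 5, 7] / [2, 6] / [4] / [8];  Q = [1, 2, 4, 6] / [3, 8] / [5] / [7];  common shape = (4, 2, 1, 1)

Row-insert the values π_1, π_2, … into P one at a time, bumping the leftmost entry strictly greater than the inserted value down to the next row. The recording tableau Q records, in position (i, j), the step at which that cell was added to P.
  Insert 2 (step 1): P = [2];  Q = [1]
  Insert 8 (step 2): P = [2, 8];  Q = [1, 2]
  Insert 4 (step 3): P = [2, 4] / [8];  Q = [1, 2] / [3]
  Insert 6 (step 4): P = [2, 4, 6] / [8];  Q = [1, 2, 4] / [3]
  Insert 3 (step 5): P = [2, 3, 6] / [4] / [8];  Q = [1, 2, 4] / [3] / [5]
  Insert 7 (step 6): P = [2, 3, 6, 7] / [4] / [8];  Q = [1, 2, 4, 6] / [3] / [5]
  Insert 1 (step 7): P = [1, 3, 6, 7] / [2] / [4] / [8];  Q = [1, 2, 4, 6] / [3] / [5] / [7]
  Insert 5 (step 8): P = [1, 3, 5, 7] / [2, 6] / [4] / [8];  Q = [1, 2, 4, 6] / [3, 8] / [5] / [7]
Final shape: (4, 2, 1, 1).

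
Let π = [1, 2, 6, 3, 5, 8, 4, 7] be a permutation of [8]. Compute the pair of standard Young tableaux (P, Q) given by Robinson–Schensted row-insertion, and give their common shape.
P = [1, 2, 3, 4, 7] / [5, 8] / [6];  Q = [1, 2, 3, 5, 6] / [4, 8] / [7];  common shape = (5, 2, 1)

Row-insert the values π_1, π_2, … into P one at a time, bumping the leftmost entry strictly greater than the inserted value down to the next row. The recording tableau Q records, in position (i, j), the step at which that cell was added to P.
  Insert 1 (step 1): P = [1];  Q = [1]
  Insert 2 (step 2): P = [1, 2];  Q = [1, 2]
  Insert 6 (step 3): P = [1, 2, 6];  Q = [1, 2, 3]
  Insert 3 (step 4): P = [1, 2, 3] / [6];  Q = [1, 2, 3] / [4]
  Insert 5 (step 5): P = [1, 2, 3, 5] / [6];  Q = [1, 2, 3, 5] / [4]
  Insert 8 (step 6): P = [1, 2, 3, 5, 8] / [6];  Q = [1, 2, 3, 5, 6] / [4]
  Insert 4 (step 7): P = [1, 2, 3, 4, 8] / [5] / [6];  Q = [1, 2, 3, 5, 6] / [4] / [7]
  Insert 7 (step 8): P = [1, 2, 3, 4, 7] / [5, 8] / [6];  Q = [1, 2, 3, 5, 6] / [4, 8] / [7]
Final shape: (5, 2, 1).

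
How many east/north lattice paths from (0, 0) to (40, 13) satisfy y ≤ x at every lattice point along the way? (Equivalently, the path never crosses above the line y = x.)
Number of paths = 574609830760

By the reflection principle (André's argument), the number of monotone paths to (40, 13) with n ≤ m that never go above y = x is C(53, 40) − C(53, 41) = 841392966470 − 266783135710 = 574609830760.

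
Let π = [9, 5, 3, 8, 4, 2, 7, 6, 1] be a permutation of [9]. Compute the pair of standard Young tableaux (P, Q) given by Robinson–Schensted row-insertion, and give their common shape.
P = [1, 4, 6] / [2, 7] / [3, 8] / [5] / [9];  Q = [1, 4, 7] / [2, 5] / [3, 8] / [6] / [9];  common shape = (3, 2, 2, 1, 1)

Row-insert the values π_1, π_2, … into P one at a time, bumping the leftmost entry strictly greater than the inserted value down to the next row. The recording tableau Q records, in position (i, j), the step at which that cell was added to P.
  Insert 9 (step 1): P = [9];  Q = [1]
  Insert 5 (step 2): P = [5] / [9];  Q = [1] / [2]
  Insert 3 (step 3): P = [3] / [5] / [9];  Q = [1] / [2] / [3]
  Insert 8 (step 4): P = [3, 8] / [5] / [9];  Q = [1, 4] / [2] / [3]
  Insert 4 (step 5): P = [3, 4] / [5, 8] / [9];  Q = [1, 4] / [2, 5] / [3]
  Insert 2 (step 6): P = [2, 4] / [3, 8] / [5] / [9];  Q = [1, 4] / [2, 5] / [3] / [6]
  Insert 7 (step 7): P = [2, 4, 7] / [3, 8] / [5] / [9];  Q = [1, 4, 7] / [2, 5] / [3] / [6]
  Insert 6 (step 8): P = [2, 4, 6] / [3, 7] / [5, 8] / [9];  Q = [1, 4, 7] / [2, 5] / [3, 8] / [6]
  Insert 1 (step 9): P = [1, 4, 6] / [2, 7] / [3, 8] / [5] / [9];  Q = [1, 4, 7] / [2, 5] / [3, 8] / [6] / [9]
Final shape: (3, 2, 2, 1, 1).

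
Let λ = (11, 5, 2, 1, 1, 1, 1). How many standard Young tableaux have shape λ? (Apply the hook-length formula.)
# SYT of shape (11, 5, 2, 1, 1, 1, 1) = 246029784

Hook-length formula: f^λ = n! / Π hook(c), product over all cells c of the Young diagram. For λ = (11, 5, 2, 1, 1, 1, 1), n = 22 boxes. Hook lengths by row (left-to-right, top-to-bottom): [17, 12, 10, 9, 8, 6, 5, 4, 3, 2, 1]; [10, 5, 3, 2, 1]; [6, 1]; [4]; [3]; [2]; [1]. Product of hooks = 4568555520000. So f^λ = 22! / 4568555520000 = 1124000727777607680000 / 4568555520000 = 246029784.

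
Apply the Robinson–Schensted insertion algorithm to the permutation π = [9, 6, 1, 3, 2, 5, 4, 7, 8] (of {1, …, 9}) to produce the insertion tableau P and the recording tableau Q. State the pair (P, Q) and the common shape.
P = [1, 2, 4, 7, 8] / [3, 5] / [6] / [9];  Q = [1, 4, 6, 8, 9] / [2, 7] / [3] / [5];  common shape = (5, 2, 1, 1)

Row-insert the values π_1, π_2, … into P one at a time, bumping the leftmost entry strictly greater than the inserted value down to the next row. The recording tableau Q records, in position (i, j), the step at which that cell was added to P.
  Insert 9 (step 1): P = [9];  Q = [1]
  Insert 6 (step 2): P = [6] / [9];  Q = [1] / [2]
  Insert 1 (step 3): P = [1] / [6] / [9];  Q = [1] / [2] / [3]
  Insert 3 (step 4): P = [1, 3] / [6] / [9];  Q = [1, 4] / [2] / [3]
  Insert 2 (step 5): P = [1, 2] / [3] / [6] / [9];  Q = [1, 4] / [2] / [3] / [5]
  Insert 5 (step 6): P = [1, 2, 5] / [3] / [6] / [9];  Q = [1, 4, 6] / [2] / [3] / [5]
  Insert 4 (step 7): P = [1, 2, 4] / [3, 5] / [6] / [9];  Q = [1, 4, 6] / [2, 7] / [3] / [5]
  Insert 7 (step 8): P = [1, 2, 4, 7] / [3, 5] / [6] / [9];  Q = [1, 4, 6, 8] / [2, 7] / [3] / [5]
  Insert 8 (step 9): P = [1, 2, 4, 7, 8] / [3, 5] / [6] / [9];  Q = [1, 4, 6, 8, 9] / [2, 7] / [3] / [5]
Final shape: (5, 2, 1, 1).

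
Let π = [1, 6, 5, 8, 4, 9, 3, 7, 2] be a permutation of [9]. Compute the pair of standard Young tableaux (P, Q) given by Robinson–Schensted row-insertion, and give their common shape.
P = [1, 2, 7, 9] / [3, 8] / [4] / [5] / [6];  Q = [1, 2, 4, 6] / [3, 8] / [5] / [7] / [9];  common shape = (4, 2, 1, 1, 1)

Row-insert the values π_1, π_2, … into P one at a time, bumping the leftmost entry strictly greater than the inserted value down to the next row. The recording tableau Q records, in position (i, j), the step at which that cell was added to P.
  Insert 1 (step 1): P = [1];  Q = [1]
  Insert 6 (step 2): P = [1, 6];  Q = [1, 2]
  Insert 5 (step 3): P = [1, 5] / [6];  Q = [1, 2] / [3]
  Insert 8 (step 4): P = [1, 5, 8] / [6];  Q = [1, 2, 4] / [3]
  Insert 4 (step 5): P = [1, 4, 8] / [5] / [6];  Q = [1, 2, 4] / [3] / [5]
  Insert 9 (step 6): P = [1, 4, 8, 9] / [5] / [6];  Q = [1, 2, 4, 6] / [3] / [5]
  Insert 3 (step 7): P = [1, 3, 8, 9] / [4] / [5] / [6];  Q = [1, 2, 4, 6] / [3] / [5] / [7]
  Insert 7 (step 8): P = [1, 3, 7, 9] / [4, 8] / [5] / [6];  Q = [1, 2, 4, 6] / [3, 8] / [5] / [7]
  Insert 2 (step 9): P = [1, 2, 7, 9] / [3, 8] / [4] / [5] / [6];  Q = [1, 2, 4, 6] / [3, 8] / [5] / [7] / [9]
Final shape: (4, 2, 1, 1, 1).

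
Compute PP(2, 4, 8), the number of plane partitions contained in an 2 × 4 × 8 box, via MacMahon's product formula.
PP(2, 4, 8) = 70785

Evaluate the triple product over i = 1..2, j = 1..4, k = 1..8. The factors are (2/1) · (3/2) · (4/3) · (5/4) · (6/5) · (7/6) · (8/7) · (9/8) · … (64 factors total). The numerators and denominators telescope so the product is an integer; carrying out the multiplication exactly gives PP(2, 4, 8) = 70785.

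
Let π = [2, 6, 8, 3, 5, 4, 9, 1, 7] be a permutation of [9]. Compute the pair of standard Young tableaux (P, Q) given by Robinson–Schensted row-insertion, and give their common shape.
P = [1, 3, 4, 7] / [2, 8, 9] / [5] / [6];  Q = [1, 2, 3, 7] / [4, 5, 9] / [6] / [8];  common shape = (4, 3, 1, 1)

Row-insert the values π_1, π_2, … into P one at a time, bumping the leftmost entry strictly greater than the inserted value down to the next row. The recording tableau Q records, in position (i, j), the step at which that cell was added to P.
  Insert 2 (step 1): P = [2];  Q = [1]
  Insert 6 (step 2): P = [2, 6];  Q = [1, 2]
  Insert 8 (step 3): P = [2, 6, 8];  Q = [1, 2, 3]
  Insert 3 (step 4): P = [2, 3, 8] / [6];  Q = [1, 2, 3] / [4]
  Insert 5 (step 5): P = [2, 3, 5] / [6, 8];  Q = [1, 2, 3] / [4, 5]
  Insert 4 (step 6): P = [2, 3, 4] / [5, 8] / [6];  Q = [1, 2, 3] / [4, 5] / [6]
  Insert 9 (step 7): P = [2, 3, 4, 9] / [5, 8] / [6];  Q = [1, 2, 3, 7] / [4, 5] / [6]
  Insert 1 (step 8): P = [1, 3, 4, 9] / [2, 8] / [5] / [6];  Q = [1, 2, 3, 7] / [4, 5] / [6] / [8]
  Insert 7 (step 9): P = [1, 3, 4, 7] / [2, 8, 9] / [5] / [6];  Q = [1, 2, 3, 7] / [4, 5, 9] / [6] / [8]
Final shape: (4, 3, 1, 1).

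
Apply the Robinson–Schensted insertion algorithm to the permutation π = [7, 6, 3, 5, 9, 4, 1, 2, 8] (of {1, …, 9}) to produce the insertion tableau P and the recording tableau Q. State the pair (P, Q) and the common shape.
P = [1, 2, 8] / [3, 4, 9] / [5] / [6] / [7];  Q = [1, 4, 5] / [2, 8, 9] / [3] / [6] / [7];  common shape = (3, 3, 1, 1, 1)

Row-insert the values π_1, π_2, … into P one at a time, bumping the leftmost entry strictly greater than the inserted value down to the next row. The recording tableau Q records, in position (i, j), the step at which that cell was added to P.
  Insert 7 (step 1): P = [7];  Q = [1]
  Insert 6 (step 2): P = [6] / [7];  Q = [1] / [2]
  Insert 3 (step 3): P = [3] / [6] / [7];  Q = [1] / [2] / [3]
  Insert 5 (step 4): P = [3, 5] / [6] / [7];  Q = [1, 4] / [2] / [3]
  Insert 9 (step 5): P = [3, 5, 9] / [6] / [7];  Q = [1, 4, 5] / [2] / [3]
  Insert 4 (step 6): P = [3, 4, 9] / [5] / [6] / [7];  Q = [1, 4, 5] / [2] / [3] / [6]
  Insert 1 (step 7): P = [1, 4, 9] / [3] / [5] / [6] / [7];  Q = [1, 4, 5] / [2] / [3] / [6] / [7]
  Insert 2 (step 8): P = [1, 2, 9] / [3, 4] / [5] / [6] / [7];  Q = [1, 4, 5] / [2, 8] / [3] / [6] / [7]
  Insert 8 (step 9): P = [1, 2, 8] / [3, 4, 9] / [5] / [6] / [7];  Q = [1, 4, 5] / [2, 8, 9] / [3] / [6] / [7]
Final shape: (3, 3, 1, 1, 1).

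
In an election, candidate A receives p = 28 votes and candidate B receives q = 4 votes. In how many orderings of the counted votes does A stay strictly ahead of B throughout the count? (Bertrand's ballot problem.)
Strict-lead orderings = 26970

Total orderings of the 32 votes with 28 for A: C(32, 28) = 35960. By the Bertrand ballot formula (Cycle Lemma / reflection principle), the number of orderings in which A is strictly ahead of B throughout is (p − q)/(p + q) · C(p + q, p) = (28 − 4)/(28 + 4) · 35960 = 26970.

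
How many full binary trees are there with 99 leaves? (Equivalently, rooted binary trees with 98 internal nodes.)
C_98 = 57743358069601357782187700608042856334020731624756611000

These full binary trees are counted by the Catalan number C_n = (1/(n + 1)) · C(2n, n). For n = 98: C_98 = (1/99) · C(196, 98) = 5716592448890534420436582360196242777068052430850904489000/99 = 57743358069601357782187700608042856334020731624756611000.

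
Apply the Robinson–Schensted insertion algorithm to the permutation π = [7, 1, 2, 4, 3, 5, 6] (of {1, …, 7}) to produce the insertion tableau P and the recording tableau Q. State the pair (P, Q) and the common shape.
P = [1, 2, 3, 5, 6] / [4] / [7];  Q = [1, 3, 4, 6, 7] / [2] / [5];  common shape = (5, 1, 1)

Row-insert the values π_1, π_2, … into P one at a time, bumping the leftmost entry strictly greater than the inserted value down to the next row. The recording tableau Q records, in position (i, j), the step at which that cell was added to P.
  Insert 7 (step 1): P = [7];  Q = [1]
  Insert 1 (step 2): P = [1] / [7];  Q = [1] / [2]
  Insert 2 (step 3): P = [1, 2] / [7];  Q = [1, 3] / [2]
  Insert 4 (step 4): P = [1, 2, 4] / [7];  Q = [1, 3, 4] / [2]
  Insert 3 (step 5): P = [1, 2, 3] / [4] / [7];  Q = [1, 3, 4] / [2] / [5]
  Insert 5 (step 6): P = [1, 2, 3, 5] / [4] / [7];  Q = [1, 3, 4, 6] / [2] / [5]
  Insert 6 (step 7): P = [1, 2, 3, 5, 6] / [4] / [7];  Q = [1, 3, 4, 6, 7] / [2] / [5]
Final shape: (5, 1, 1).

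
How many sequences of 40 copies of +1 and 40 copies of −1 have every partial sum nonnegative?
C_40 = 2622127042276492108820

These ballot sequences are counted by the Catalan number C_n = (1/(n + 1)) · C(2n, n). For n = 40: C_40 = (1/41) · C(80, 40) = 107507208733336176461620/41 = 2622127042276492108820.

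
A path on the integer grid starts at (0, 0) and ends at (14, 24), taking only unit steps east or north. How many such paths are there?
Number of paths = 9669554100

A monotone lattice path from (0, 0) to (14, 24) consists of 14 east steps and 24 north steps in some order, so it is determined by which 14 of the 38 steps are east. The count is C(38, 14) = 9669554100.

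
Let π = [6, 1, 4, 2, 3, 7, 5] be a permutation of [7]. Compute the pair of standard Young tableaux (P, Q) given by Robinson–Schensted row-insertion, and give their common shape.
P = [1, 2, 3, 5] / [4, 7] / [6];  Q = [1, 3, 5, 6] / [2, 7] / [4];  common shape = (4, 2, 1)

Row-insert the values π_1, π_2, … into P one at a time, bumping the leftmost entry strictly greater than the inserted value down to the next row. The recording tableau Q records, in position (i, j), the step at which that cell was added to P.
  Insert 6 (step 1): P = [6];  Q = [1]
  Insert 1 (step 2): P = [1] / [6];  Q = [1] / [2]
  Insert 4 (step 3): P = [1, 4] / [6];  Q = [1, 3] / [2]
  Insert 2 (step 4): P = [1, 2] / [4] / [6];  Q = [1, 3] / [2] / [4]
  Insert 3 (step 5): P = [1, 2, 3] / [4] / [6];  Q = [1, 3, 5] / [2] / [4]
  Insert 7 (step 6): P = [1, 2, 3, 7] / [4] / [6];  Q = [1, 3, 5, 6] / [2] / [4]
  Insert 5 (step 7): P = [1, 2, 3, 5] / [4, 7] / [6];  Q = [1, 3, 5, 6] / [2, 7] / [4]
Final shape: (4, 2, 1).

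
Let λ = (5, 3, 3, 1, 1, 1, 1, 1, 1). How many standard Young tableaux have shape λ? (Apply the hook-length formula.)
# SYT of shape (5, 3, 3, 1, 1, 1, 1, 1, 1) = 586432

Hook-length formula: f^λ = n! / Π hook(c), product over all cells c of the Young diagram. For λ = (5, 3, 3, 1, 1, 1, 1, 1, 1), n = 17 boxes. Hook lengths by row (left-to-right, top-to-bottom): [13, 6, 5, 2, 1]; [10, 3, 2]; [9, 2, 1]; [6]; [5]; [4]; [3]; [2]; [1]. Product of hooks = 606528000. So f^λ = 17! / 606528000 = 355687428096000 / 606528000 = 586432.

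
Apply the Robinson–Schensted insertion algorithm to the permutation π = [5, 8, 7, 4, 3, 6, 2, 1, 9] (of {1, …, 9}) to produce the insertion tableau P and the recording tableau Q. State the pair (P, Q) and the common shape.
P = [1, 6, 9] / [2, 7] / [3] / [4] / [5] / [8];  Q = [1, 2, 9] / [3, 6] / [4] / [5] / [7] / [8];  common shape = (3, 2, 1, 1, 1, 1)

Row-insert the values π_1, π_2, … into P one at a time, bumping the leftmost entry strictly greater than the inserted value down to the next row. The recording tableau Q records, in position (i, j), the step at which that cell was added to P.
  Insert 5 (step 1): P = [5];  Q = [1]
  Insert 8 (step 2): P = [5, 8];  Q = [1, 2]
  Insert 7 (step 3): P = [5, 7] / [8];  Q = [1, 2] / [3]
  Insert 4 (step 4): P = [4, 7] / [5] / [8];  Q = [1, 2] / [3] / [4]
  Insert 3 (step 5): P = [3, 7] / [4] / [5] / [8];  Q = [1, 2] / [3] / [4] / [5]
  Insert 6 (step 6): P = [3, 6] / [4, 7] / [5] / [8];  Q = [1, 2] / [3, 6] / [4] / [5]
  Insert 2 (step 7): P = [2, 6] / [3, 7] / [4] / [5] / [8];  Q = [1, 2] / [3, 6] / [4] / [5] / [7]
  Insert 1 (step 8): P = [1, 6] / [2, 7] / [3] / [4] / [5] / [8];  Q = [1, 2] / [3, 6] / [4] / [5] / [7] / [8]
  Insert 9 (step 9): P = [1, 6, 9] / [2, 7] / [3] / [4] / [5] / [8];  Q = [1, 2, 9] / [3, 6] / [4] / [5] / [7] / [8]
Final shape: (3, 2, 1, 1, 1, 1).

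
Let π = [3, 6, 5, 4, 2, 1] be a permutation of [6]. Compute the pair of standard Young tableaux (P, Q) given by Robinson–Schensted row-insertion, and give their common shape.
P = [1, 4] / [2] / [3] / [5] / [6];  Q = [1, 2] / [3] / [4] / [5] / [6];  common shape = (2, 1, 1, 1, 1)

Row-insert the values π_1, π_2, … into P one at a time, bumping the leftmost entry strictly greater than the inserted value down to the next row. The recording tableau Q records, in position (i, j), the step at which that cell was added to P.
  Insert 3 (step 1): P = [3];  Q = [1]
  Insert 6 (step 2): P = [3, 6];  Q = [1, 2]
  Insert 5 (step 3): P = [3, 5] / [6];  Q = [1, 2] / [3]
  Insert 4 (step 4): P = [3, 4] / [5] / [6];  Q = [1, 2] / [3] / [4]
  Insert 2 (step 5): P = [2, 4] / [3] / [5] / [6];  Q = [1, 2] / [3] / [4] / [5]
  Insert 1 (step 6): P = [1, 4] / [2] / [3] / [5] / [6];  Q = [1, 2] / [3] / [4] / [5] / [6]
Final shape: (2, 1, 1, 1, 1).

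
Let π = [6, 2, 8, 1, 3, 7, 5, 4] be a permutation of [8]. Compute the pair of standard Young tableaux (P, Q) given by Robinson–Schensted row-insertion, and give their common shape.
P = [1, 3, 4] / [2, 5] / [6, 7] / [8];  Q = [1, 3, 6] / [2, 5] / [4, 7] / [8];  common shape = (3, 2, 2, 1)

Row-insert the values π_1, π_2, … into P one at a time, bumping the leftmost entry strictly greater than the inserted value down to the next row. The recording tableau Q records, in position (i, j), the step at which that cell was added to P.
  Insert 6 (step 1): P = [6];  Q = [1]
  Insert 2 (step 2): P = [2] / [6];  Q = [1] / [2]
  Insert 8 (step 3): P = [2, 8] / [6];  Q = [1, 3] / [2]
  Insert 1 (step 4): P = [1, 8] / [2] / [6];  Q = [1, 3] / [2] / [4]
  Insert 3 (step 5): P = [1, 3] / [2, 8] / [6];  Q = [1, 3] / [2, 5] / [4]
  Insert 7 (step 6): P = [1, 3, 7] / [2, 8] / [6];  Q = [1, 3, 6] / [2, 5] / [4]
  Insert 5 (step 7): P = [1, 3, 5] / [2, 7] / [6, 8];  Q = [1, 3, 6] / [2, 5] / [4, 7]
  Insert 4 (step 8): P = [1, 3, 4] / [2, 5] / [6, 7] / [8];  Q = [1, 3, 6] / [2, 5] / [4, 7] / [8]
Final shape: (3, 2, 2, 1).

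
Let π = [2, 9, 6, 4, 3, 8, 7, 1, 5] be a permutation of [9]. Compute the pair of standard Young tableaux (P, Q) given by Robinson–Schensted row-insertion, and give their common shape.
P = [1, 3, 5] / [2, 7] / [4, 8] / [6] / [9];  Q = [1, 2, 6] / [3, 7] / [4, 9] / [5] / [8];  common shape = (3, 2, 2, 1, 1)

Row-insert the values π_1, π_2, … into P one at a time, bumping the leftmost entry strictly greater than the inserted value down to the next row. The recording tableau Q records, in position (i, j), the step at which that cell was added to P.
  Insert 2 (step 1): P = [2];  Q = [1]
  Insert 9 (step 2): P = [2, 9];  Q = [1, 2]
  Insert 6 (step 3): P = [2, 6] / [9];  Q = [1, 2] / [3]
  Insert 4 (step 4): P = [2, 4] / [6] / [9];  Q = [1, 2] / [3] / [4]
  Insert 3 (step 5): P = [2, 3] / [4] / [6] / [9];  Q = [1, 2] / [3] / [4] / [5]
  Insert 8 (step 6): P = [2, 3, 8] / [4] / [6] / [9];  Q = [1, 2, 6] / [3] / [4] / [5]
  Insert 7 (step 7): P = [2, 3, 7] / [4, 8] / [6] / [9];  Q = [1, 2, 6] / [3, 7] / [4] / [5]
  Insert 1 (step 8): P = [1, 3, 7] / [2, 8] / [4] / [6] / [9];  Q = [1, 2, 6] / [3, 7] / [4] / [5] / [8]
  Insert 5 (step 9): P = [1, 3, 5] / [2, 7] / [4, 8] / [6] / [9];  Q = [1, 2, 6] / [3, 7] / [4, 9] / [5] / [8]
Final shape: (3, 2, 2, 1, 1).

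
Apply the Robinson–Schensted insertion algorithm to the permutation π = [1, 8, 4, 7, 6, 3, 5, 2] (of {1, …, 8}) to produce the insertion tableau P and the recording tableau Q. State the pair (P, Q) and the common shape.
P = [1, 2, 5] / [3, 6] / [4] / [7] / [8];  Q = [1, 2, 4] / [3, 7] / [5] / [6] / [8];  common shape = (3, 2, 1, 1, 1)

Row-insert the values π_1, π_2, … into P one at a time, bumping the leftmost entry strictly greater than the inserted value down to the next row. The recording tableau Q records, in position (i, j), the step at which that cell was added to P.
  Insert 1 (step 1): P = [1];  Q = [1]
  Insert 8 (step 2): P = [1, 8];  Q = [1, 2]
  Insert 4 (step 3): P = [1, 4] / [8];  Q = [1, 2] / [3]
  Insert 7 (step 4): P = [1, 4, 7] / [8];  Q = [1, 2, 4] / [3]
  Insert 6 (step 5): P = [1, 4, 6] / [7] / [8];  Q = [1, 2, 4] / [3] / [5]
  Insert 3 (step 6): P = [1, 3, 6] / [4] / [7] / [8];  Q = [1, 2, 4] / [3] / [5] / [6]
  Insert 5 (step 7): P = [1, 3, 5] / [4, 6] / [7] / [8];  Q = [1, 2, 4] / [3, 7] / [5] / [6]
  Insert 2 (step 8): P = [1, 2, 5] / [3, 6] / [4] / [7] / [8];  Q = [1, 2, 4] / [3, 7] / [5] / [6] / [8]
Final shape: (3, 2, 1, 1, 1).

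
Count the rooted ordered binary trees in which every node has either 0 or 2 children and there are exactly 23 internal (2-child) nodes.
C_23 = 343059613650

These full binary trees are counted by the Catalan number C_n = (1/(n + 1)) · C(2n, n). For n = 23: C_23 = (1/24) · C(46, 23) = 8233430727600/24 = 343059613650.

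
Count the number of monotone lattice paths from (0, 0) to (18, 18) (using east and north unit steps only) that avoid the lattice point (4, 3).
Number of paths = 6360578700

Total paths from (0, 0) to (18, 18): C(36, 18) = 9075135300. Paths through (4, 3): (paths (0, 0) → (4, 3)) × (paths (4, 3) → (18, 18)) = C(7, 4) · C(29, 14) = 35 · 77558760 = 2714556600. Avoidance count = 9075135300 − 2714556600 = 6360578700.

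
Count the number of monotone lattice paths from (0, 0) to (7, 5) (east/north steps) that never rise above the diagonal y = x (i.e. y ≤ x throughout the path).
Number of paths = 297

By the reflection principle (André's argument), the number of monotone paths to (7, 5) with n ≤ m that never go above y = x is C(12, 7) − C(12, 8) = 792 − 495 = 297.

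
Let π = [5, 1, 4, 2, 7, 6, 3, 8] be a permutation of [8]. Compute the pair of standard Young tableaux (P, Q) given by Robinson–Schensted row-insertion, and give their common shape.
P = [1, 2, 3, 8] / [4, 6] / [5, 7];  Q = [1, 3, 5, 8] / [2, 6] / [4, 7];  common shape = (4, 2, 2)

Row-insert the values π_1, π_2, … into P one at a time, bumping the leftmost entry strictly greater than the inserted value down to the next row. The recording tableau Q records, in position (i, j), the step at which that cell was added to P.
  Insert 5 (step 1): P = [5];  Q = [1]
  Insert 1 (step 2): P = [1] / [5];  Q = [1] / [2]
  Insert 4 (step 3): P = [1, 4] / [5];  Q = [1, 3] / [2]
  Insert 2 (step 4): P = [1, 2] / [4] / [5];  Q = [1, 3] / [2] / [4]
  Insert 7 (step 5): P = [1, 2, 7] / [4] / [5];  Q = [1, 3, 5] / [2] / [4]
  Insert 6 (step 6): P = [1, 2, 6] / [4, 7] / [5];  Q = [1, 3, 5] / [2, 6] / [4]
  Insert 3 (step 7): P = [1, 2, 3] / [4, 6] / [5, 7];  Q = [1, 3, 5] / [2, 6] / [4, 7]
  Insert 8 (step 8): P = [1, 2, 3, 8] / [4, 6] / [5, 7];  Q = [1, 3, 5, 8] / [2, 6] / [4, 7]
Final shape: (4, 2, 2).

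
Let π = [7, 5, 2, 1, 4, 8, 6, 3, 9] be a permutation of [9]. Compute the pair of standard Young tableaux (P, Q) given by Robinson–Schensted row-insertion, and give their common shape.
P = [1, 3, 6, 9] / [2, 4] / [5, 8] / [7];  Q = [1, 5, 6, 9] / [2, 7] / [3, 8] / [4];  common shape = (4, 2, 2, 1)

Row-insert the values π_1, π_2, … into P one at a time, bumping the leftmost entry strictly greater than the inserted value down to the next row. The recording tableau Q records, in position (i, j), the step at which that cell was added to P.
  Insert 7 (step 1): P = [7];  Q = [1]
  Insert 5 (step 2): P = [5] / [7];  Q = [1] / [2]
  Insert 2 (step 3): P = [2] / [5] / [7];  Q = [1] / [2] / [3]
  Insert 1 (step 4): P = [1] / [2] / [5] / [7];  Q = [1] / [2] / [3] / [4]
  Insert 4 (step 5): P = [1, 4] / [2] / [5] / [7];  Q = [1, 5] / [2] / [3] / [4]
  Insert 8 (step 6): P = [1, 4, 8] / [2] / [5] / [7];  Q = [1, 5, 6] / [2] / [3] / [4]
  Insert 6 (step 7): P = [1, 4, 6] / [2, 8] / [5] / [7];  Q = [1, 5, 6] / [2, 7] / [3] / [4]
  Insert 3 (step 8): P = [1, 3, 6] / [2, 4] / [5, 8] / [7];  Q = [1, 5, 6] / [2, 7] / [3, 8] / [4]
  Insert 9 (step 9): P = [1, 3, 6, 9] / [2, 4] / [5, 8] / [7];  Q = [1, 5, 6, 9] / [2, 7] / [3, 8] / [4]
Final shape: (4, 2, 2, 1).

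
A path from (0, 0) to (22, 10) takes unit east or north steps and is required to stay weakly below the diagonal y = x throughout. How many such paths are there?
Number of paths = 36463440

By the reflection principle (André's argument), the number of monotone paths to (22, 10) with n ≤ m that never go above y = x is C(32, 22) − C(32, 23) = 64512240 − 28048800 = 36463440.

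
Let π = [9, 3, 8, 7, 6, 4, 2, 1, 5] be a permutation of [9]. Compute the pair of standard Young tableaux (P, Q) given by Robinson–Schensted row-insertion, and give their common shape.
P = [1, 4, 5] / [2] / [3] / [6] / [7] / [8] / [9];  Q = [1, 3, 9] / [2] / [4] / [5] / [6] / [7] / [8];  common shape = (3, 1, 1, 1, 1, 1, 1)

Row-insert the values π_1, π_2, … into P one at a time, bumping the leftmost entry strictly greater than the inserted value down to the next row. The recording tableau Q records, in position (i, j), the step at which that cell was added to P.
  Insert 9 (step 1): P = [9];  Q = [1]
  Insert 3 (step 2): P = [3] / [9];  Q = [1] / [2]
  Insert 8 (step 3): P = [3, 8] / [9];  Q = [1, 3] / [2]
  Insert 7 (step 4): P = [3, 7] / [8] / [9];  Q = [1, 3] / [2] / [4]
  Insert 6 (step 5): P = [3, 6] / [7] / [8] / [9];  Q = [1, 3] / [2] / [4] / [5]
  Insert 4 (step 6): P = [3, 4] / [6] / [7] / [8] / [9];  Q = [1, 3] / [2] / [4] / [5] / [6]
  Insert 2 (step 7): P = [2, 4] / [3] / [6] / [7] / [8] / [9];  Q = [1, 3] / [2] / [4] / [5] / [6] / [7]
  Insert 1 (step 8): P = [1, 4] / [2] / [3] / [6] / [7] / [8] / [9];  Q = [1, 3] / [2] / [4] / [5] / [6] / [7] / [8]
  Insert 5 (step 9): P = [1, 4, 5] / [2] / [3] / [6] / [7] / [8] / [9];  Q = [1, 3, 9] / [2] / [4] / [5] / [6] / [7] / [8]
Final shape: (3, 1, 1, 1, 1, 1, 1).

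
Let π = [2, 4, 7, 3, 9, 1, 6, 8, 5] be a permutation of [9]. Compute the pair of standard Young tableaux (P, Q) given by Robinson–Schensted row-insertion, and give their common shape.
P = [1, 3, 5, 8] / [2, 6, 9] / [4, 7];  Q = [1, 2, 3, 5] / [4, 7, 8] / [6, 9];  common shape = (4, 3, 2)

Row-insert the values π_1, π_2, … into P one at a time, bumping the leftmost entry strictly greater than the inserted value down to the next row. The recording tableau Q records, in position (i, j), the step at which that cell was added to P.
  Insert 2 (step 1): P = [2];  Q = [1]
  Insert 4 (step 2): P = [2, 4];  Q = [1, 2]
  Insert 7 (step 3): P = [2, 4, 7];  Q = [1, 2, 3]
  Insert 3 (step 4): P = [2, 3, 7] / [4];  Q = [1, 2, 3] / [4]
  Insert 9 (step 5): P = [2, 3, 7, 9] / [4];  Q = [1, 2, 3, 5] / [4]
  Insert 1 (step 6): P = [1, 3, 7, 9] / [2] / [4];  Q = [1, 2, 3, 5] / [4] / [6]
  Insert 6 (step 7): P = [1, 3, 6, 9] / [2, 7] / [4];  Q = [1, 2, 3, 5] / [4, 7] / [6]
  Insert 8 (step 8): P = [1, 3, 6, 8] / [2, 7, 9] / [4];  Q = [1, 2, 3, 5] / [4, 7, 8] / [6]
  Insert 5 (step 9): P = [1, 3, 5, 8] / [2, 6, 9] / [4, 7];  Q = [1, 2, 3, 5] / [4, 7, 8] / [6, 9]
Final shape: (4, 3, 2).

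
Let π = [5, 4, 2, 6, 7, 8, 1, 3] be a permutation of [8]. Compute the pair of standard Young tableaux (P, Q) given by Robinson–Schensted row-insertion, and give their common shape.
P = [1, 3, 7, 8] / [2, 6] / [4] / [5];  Q = [1, 4, 5, 6] / [2, 8] / [3] / [7];  common shape = (4, 2, 1, 1)

Row-insert the values π_1, π_2, … into P one at a time, bumping the leftmost entry strictly greater than the inserted value down to the next row. The recording tableau Q records, in position (i, j), the step at which that cell was added to P.
  Insert 5 (step 1): P = [5];  Q = [1]
  Insert 4 (step 2): P = [4] / [5];  Q = [1] / [2]
  Insert 2 (step 3): P = [2] / [4] / [5];  Q = [1] / [2] / [3]
  Insert 6 (step 4): P = [2, 6] / [4] / [5];  Q = [1, 4] / [2] / [3]
  Insert 7 (step 5): P = [2, 6, 7] / [4] / [5];  Q = [1, 4, 5] / [2] / [3]
  Insert 8 (step 6): P = [2, 6, 7, 8] / [4] / [5];  Q = [1, 4, 5, 6] / [2] / [3]
  Insert 1 (step 7): P = [1, 6, 7, 8] / [2] / [4] / [5];  Q = [1, 4, 5, 6] / [2] / [3] / [7]
  Insert 3 (step 8): P = [1, 3, 7, 8] / [2, 6] / [4] / [5];  Q = [1, 4, 5, 6] / [2, 8] / [3] / [7]
Final shape: (4, 2, 1, 1).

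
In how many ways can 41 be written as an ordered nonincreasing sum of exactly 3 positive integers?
p(41, 3 parts) = 140

Partitions of n into exactly k parts are in bijection with partitions of n − k into at most k parts (subtract 1 from each part). So p(41, exactly 3) = p(38, parts ≤ 3). Computing via the recurrence p(m, j) = p(m, j−1) + p(m−j, j) gives 140.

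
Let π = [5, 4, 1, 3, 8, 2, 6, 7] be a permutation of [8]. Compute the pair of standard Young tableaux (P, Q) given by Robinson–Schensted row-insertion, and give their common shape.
P = [1, 2, 6, 7] / [3, 8] / [4] / [5];  Q = [1, 4, 5, 8] / [2, 7] / [3] / [6];  common shape = (4, 2, 1, 1)

Row-insert the values π_1, π_2, … into P one at a time, bumping the leftmost entry strictly greater than the inserted value down to the next row. The recording tableau Q records, in position (i, j), the step at which that cell was added to P.
  Insert 5 (step 1): P = [5];  Q = [1]
  Insert 4 (step 2): P = [4] / [5];  Q = [1] / [2]
  Insert 1 (step 3): P = [1] / [4] / [5];  Q = [1] / [2] / [3]
  Insert 3 (step 4): P = [1, 3] / [4] / [5];  Q = [1, 4] / [2] / [3]
  Insert 8 (step 5): P = [1, 3, 8] / [4] / [5];  Q = [1, 4, 5] / [2] / [3]
  Insert 2 (step 6): P = [1, 2, 8] / [3] / [4] / [5];  Q = [1, 4, 5] / [2] / [3] / [6]
  Insert 6 (step 7): P = [1, 2, 6] / [3, 8] / [4] / [5];  Q = [1, 4, 5] / [2, 7] / [3] / [6]
  Insert 7 (step 8): P = [1, 2, 6, 7] / [3, 8] / [4] / [5];  Q = [1, 4, 5, 8] / [2, 7] / [3] / [6]
Final shape: (4, 2, 1, 1).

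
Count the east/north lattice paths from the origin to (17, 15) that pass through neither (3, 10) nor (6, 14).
Number of paths = 562052112

Inclusion–exclusion. Total paths: C(32, 17) = 565722720. Through P₁: C(13, 3)·C(19, 14) = 3325608. Through P₂: C(20, 6)·C(12, 11) = 465120. Since P₁ is strictly southwest of P₂, a monotone path through both must visit P₁ then P₂; paths through both = C(13, 3)·C(7, 3)·C(12, 11) = 120120. Avoid both = 565722720 − 3325608 − 465120 + 120120 = 562052112.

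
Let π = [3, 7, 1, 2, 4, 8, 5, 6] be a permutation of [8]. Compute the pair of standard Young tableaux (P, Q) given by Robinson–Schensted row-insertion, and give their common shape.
P = [1, 2, 4, 5, 6] / [3, 7, 8];  Q = [1, 2, 5, 6, 8] / [3, 4, 7];  common shape = (5, 3)

Row-insert the values π_1, π_2, … into P one at a time, bumping the leftmost entry strictly greater than the inserted value down to the next row. The recording tableau Q records, in position (i, j), the step at which that cell was added to P.
  Insert 3 (step 1): P = [3];  Q = [1]
  Insert 7 (step 2): P = [3, 7];  Q = [1, 2]
  Insert 1 (step 3): P = [1, 7] / [3];  Q = [1, 2] / [3]
  Insert 2 (step 4): P = [1, 2] / [3, 7];  Q = [1, 2] / [3, 4]
  Insert 4 (step 5): P = [1, 2, 4] / [3, 7];  Q = [1, 2, 5] / [3, 4]
  Insert 8 (step 6): P = [1, 2, 4, 8] / [3, 7];  Q = [1, 2, 5, 6] / [3, 4]
  Insert 5 (step 7): P = [1, 2, 4, 5] / [3, 7, 8];  Q = [1, 2, 5, 6] / [3, 4, 7]
  Insert 6 (step 8): P = [1, 2, 4, 5, 6] / [3, 7, 8];  Q = [1, 2, 5, 6, 8] / [3, 4, 7]
Final shape: (5, 3).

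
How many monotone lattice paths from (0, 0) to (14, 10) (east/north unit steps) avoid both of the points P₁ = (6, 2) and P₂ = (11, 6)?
Number of paths = 1291216

Inclusion–exclusion. Total paths: C(24, 14) = 1961256. Through P₁: C(8, 6)·C(16, 8) = 360360. Through P₂: C(17, 11)·C(7, 3) = 433160. Since P₁ is strictly southwest of P₂, a monotone path through both must visit P₁ then P₂; paths through both = C(8, 6)·C(9, 5)·C(7, 3) = 123480. Avoid both = 1961256 − 360360 − 433160 + 123480 = 1291216.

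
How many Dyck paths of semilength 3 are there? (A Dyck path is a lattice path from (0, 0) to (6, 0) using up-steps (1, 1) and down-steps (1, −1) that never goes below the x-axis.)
C_3 = 5

These Dyck paths are counted by the Catalan number C_n = (1/(n + 1)) · C(2n, n). For n = 3: C_3 = (1/4) · C(6, 3) = 20/4 = 5.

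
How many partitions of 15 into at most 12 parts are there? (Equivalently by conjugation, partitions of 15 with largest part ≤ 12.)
p(15, parts ≤ 12) = 172

Partitions of 15 with all parts ≤ 12: 12+3, 12+2+1, 12+1+1+1, 11+4, 11+3+1, 11+2+2, 11+2+1+1, 11+1+1+1+1, 10+5, 10+4+1, 10+3+2, 10+3+1+1, 10+2+2+1, 10+2+1+1+1, 10+1+1+1+1+1, 9+6, 9+5+1, 9+4+2, 9+4+1+1, 9+3+3, 9+3+2+1, 9+3+1+1+1, 9+2+2+2, 9+2+2+1+1, 9+2+1+1+1+1, 9+1+1+1+1+1+1, 8+7, 8+6+1, 8+5+2, 8+5+1+1, … (172 total). Count = 172.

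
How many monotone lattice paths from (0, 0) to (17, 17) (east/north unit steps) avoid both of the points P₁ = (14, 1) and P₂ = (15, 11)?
Number of paths = 2117263825

Inclusion–exclusion. Total paths: C(34, 17) = 2333606220. Through P₁: C(15, 14)·C(19, 3) = 14535. Through P₂: C(26, 15)·C(8, 2) = 216332480. Since P₁ is strictly southwest of P₂, a monotone path through both must visit P₁ then P₂; paths through both = C(15, 14)·C(11, 1)·C(8, 2) = 4620. Avoid both = 2333606220 − 14535 − 216332480 + 4620 = 2117263825.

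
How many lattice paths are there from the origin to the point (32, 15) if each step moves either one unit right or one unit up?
Number of paths = 751616304549

A monotone lattice path from (0, 0) to (32, 15) consists of 32 east steps and 15 north steps in some order, so it is determined by which 32 of the 47 steps are east. The count is C(47, 32) = 751616304549.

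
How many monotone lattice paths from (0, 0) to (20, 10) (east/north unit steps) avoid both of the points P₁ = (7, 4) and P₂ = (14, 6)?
Number of paths = 15446655

Inclusion–exclusion. Total paths: C(30, 20) = 30045015. Through P₁: C(11, 7)·C(19, 13) = 8953560. Through P₂: C(20, 14)·C(10, 6) = 8139600. Since P₁ is strictly southwest of P₂, a monotone path through both must visit P₁ then P₂; paths through both = C(11, 7)·C(9, 7)·C(10, 6) = 2494800. Avoid both = 30045015 − 8953560 − 8139600 + 2494800 = 15446655.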